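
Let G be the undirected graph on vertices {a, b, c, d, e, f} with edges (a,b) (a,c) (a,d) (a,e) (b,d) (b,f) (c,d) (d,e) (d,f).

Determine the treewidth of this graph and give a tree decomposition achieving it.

Each bag holds 3 vertices, so the decomposition has width 2, which upper-bounds the treewidth. Conversely, {a, d, e} is a clique of size 3, and the vertices of any clique must share a bag in every tree decomposition; so some bag has ≥ 3 vertices and tw(G) ≥ 2. The upper and lower bounds meet at 2, so that is the treewidth.

Treewidth 2.
One optimal decomposition is:
Bags: B1 = {b, d, f}  B2 = {a, b, d}  B3 = {a, d, e}  B4 = {a, c, d}
Tree: B1–B2, B2–B3, B3–B4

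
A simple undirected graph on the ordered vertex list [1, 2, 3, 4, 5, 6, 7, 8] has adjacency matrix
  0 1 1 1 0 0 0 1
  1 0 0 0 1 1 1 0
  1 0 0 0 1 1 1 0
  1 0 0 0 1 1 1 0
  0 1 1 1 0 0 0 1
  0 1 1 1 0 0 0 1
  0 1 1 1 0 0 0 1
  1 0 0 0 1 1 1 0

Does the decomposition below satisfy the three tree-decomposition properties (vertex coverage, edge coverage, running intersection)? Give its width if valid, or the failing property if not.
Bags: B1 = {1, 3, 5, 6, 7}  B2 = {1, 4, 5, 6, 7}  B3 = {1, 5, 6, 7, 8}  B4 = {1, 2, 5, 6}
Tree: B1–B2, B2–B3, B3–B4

No — edge (7,2) lies in no bag.

A tree decomposition must satisfy three properties: every vertex lies in some bag; for every edge, both endpoints lie together in some bag; and for every vertex, the bags containing it form a connected subtree. Here edge (7,2) lies in no bag, so the decomposition is invalid.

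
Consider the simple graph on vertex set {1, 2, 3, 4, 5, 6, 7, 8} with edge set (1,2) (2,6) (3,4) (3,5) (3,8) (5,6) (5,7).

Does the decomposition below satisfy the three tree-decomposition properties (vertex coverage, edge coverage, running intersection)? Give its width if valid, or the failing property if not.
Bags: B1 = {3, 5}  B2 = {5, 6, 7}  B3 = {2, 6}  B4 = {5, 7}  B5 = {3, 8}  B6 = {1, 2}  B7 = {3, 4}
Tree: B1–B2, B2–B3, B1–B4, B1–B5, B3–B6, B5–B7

No — bags containing vertex 7 are not connected in the tree.

A tree decomposition must satisfy three properties: every vertex lies in some bag; for every edge, both endpoints lie together in some bag; and for every vertex, the bags containing it form a connected subtree. Here bags containing vertex 7 are not connected in the tree, so the decomposition is invalid.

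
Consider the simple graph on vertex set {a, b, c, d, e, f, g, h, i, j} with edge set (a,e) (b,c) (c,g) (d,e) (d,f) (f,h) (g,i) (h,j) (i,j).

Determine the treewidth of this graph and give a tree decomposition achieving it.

Treewidth 1.
Bags: B1 = {a, e}  B2 = {d, e}  B3 = {d, f}  B4 = {f, h}  B5 = {h, j}  B6 = {i, j}  B7 = {g, i}  B8 = {c, g}  B9 = {b, c}
Tree: B1–B2, B2–B3, B3–B4, B4–B5, B5–B6, B6–B7, B7–B8, B8–B9

Each bag holds 2 vertices, so the decomposition has width 1, which upper-bounds the treewidth. Since G has at least one edge (e.g. a–e), it is not an edgeless graph, so tw(G) ≥ 1. The upper and lower bounds meet at 1, so that is the treewidth.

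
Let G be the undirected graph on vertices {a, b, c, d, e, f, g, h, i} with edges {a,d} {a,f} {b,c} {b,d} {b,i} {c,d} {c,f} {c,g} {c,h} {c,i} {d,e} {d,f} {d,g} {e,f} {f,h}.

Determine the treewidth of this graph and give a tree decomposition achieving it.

Treewidth 2.
Bags: B1 = {d, e, f}  B2 = {c, d, f}  B3 = {c, d, g}  B4 = {b, c, d}  B5 = {b, c, i}  B6 = {a, d, f}  B7 = {c, f, h}
Tree: B1–B2, B2–B3, B2–B4, B4–B5, B1–B6, B2–B7

Every bag has size at most 3, so the width is 3 − 1 = 2 and tw(G) ≤ 2. For the lower bound, the 3 vertices {c, d, g} are pairwise adjacent, and any tree decomposition puts a clique entirely inside one bag — forcing width ≥ 2. Combining the bounds, tw(G) = 2.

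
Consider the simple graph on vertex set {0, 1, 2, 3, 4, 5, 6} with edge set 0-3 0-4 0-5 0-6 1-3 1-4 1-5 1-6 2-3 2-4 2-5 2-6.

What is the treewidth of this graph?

A width-3 tree decomposition is:
Bags: B1 = {0, 1, 2, 6}  B2 = {0, 1, 2, 4}  B3 = {0, 1, 2, 3}  B4 = {0, 1, 2, 5}
Tree: B1–B2, B2–B3, B3–B4
The largest bag has 4 vertices, giving width 3; this decomposition certifies tw(G) ≤ 3. For the lower bound: the 4 vertex sets {0,6}, {2,4}, {1}, {3} are disjoint, each induces a connected subgraph, and every pair is joined by at least one edge of G. Contracting each set to a single vertex therefore yields K_{4} as a minor, and since treewidth is minor-monotone, tw(G) ≥ tw(K_{4}) = 3. The upper and lower bounds meet at 3, so that is the treewidth.

3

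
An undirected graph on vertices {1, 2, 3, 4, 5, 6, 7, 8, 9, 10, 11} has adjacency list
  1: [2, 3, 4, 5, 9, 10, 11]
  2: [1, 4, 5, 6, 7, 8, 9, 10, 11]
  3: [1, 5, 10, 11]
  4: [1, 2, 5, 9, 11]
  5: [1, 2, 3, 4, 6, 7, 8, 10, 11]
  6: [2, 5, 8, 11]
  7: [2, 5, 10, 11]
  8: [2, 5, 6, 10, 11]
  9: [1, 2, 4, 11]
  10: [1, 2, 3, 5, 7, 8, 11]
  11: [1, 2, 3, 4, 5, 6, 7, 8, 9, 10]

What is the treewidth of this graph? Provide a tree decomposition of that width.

Every bag has size at most 5, so the width is 5 − 1 = 4 and tw(G) ≤ 4. On the other hand G contains the 5-clique {1, 2, 4, 9, 11}. A clique must lie in a single bag of any decomposition, so no decomposition can have width below 4. Therefore the treewidth is 4.

Treewidth 4.
Bags: B1 = {1, 2, 5, 10, 11}  B2 = {2, 5, 7, 10, 11}  B3 = {2, 5, 8, 10, 11}  B4 = {1, 2, 4, 5, 11}  B5 = {1, 2, 4, 9, 11}  B6 = {1, 3, 5, 10, 11}  B7 = {2, 5, 6, 8, 11}
Tree: B1–B2, B1–B3, B1–B4, B4–B5, B1–B6, B3–B7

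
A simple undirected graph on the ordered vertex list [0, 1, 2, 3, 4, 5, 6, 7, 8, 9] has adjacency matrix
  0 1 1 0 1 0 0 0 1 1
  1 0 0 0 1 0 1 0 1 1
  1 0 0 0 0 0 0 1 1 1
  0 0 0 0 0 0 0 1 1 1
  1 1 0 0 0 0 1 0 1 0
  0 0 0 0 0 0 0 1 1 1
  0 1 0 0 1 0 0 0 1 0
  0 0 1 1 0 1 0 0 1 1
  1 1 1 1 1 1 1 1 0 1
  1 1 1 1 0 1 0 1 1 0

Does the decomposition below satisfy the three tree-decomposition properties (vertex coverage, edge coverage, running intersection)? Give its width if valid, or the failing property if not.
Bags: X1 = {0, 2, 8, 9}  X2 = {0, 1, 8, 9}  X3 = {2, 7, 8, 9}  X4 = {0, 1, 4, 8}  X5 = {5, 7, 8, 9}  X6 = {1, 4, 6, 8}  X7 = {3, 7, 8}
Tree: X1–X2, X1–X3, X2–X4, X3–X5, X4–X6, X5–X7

No — edge (9,3) lies in no bag.

A tree decomposition must satisfy three properties: every vertex lies in some bag; for every edge, both endpoints lie together in some bag; and for every vertex, the bags containing it form a connected subtree. Here edge (9,3) lies in no bag, so the decomposition is invalid.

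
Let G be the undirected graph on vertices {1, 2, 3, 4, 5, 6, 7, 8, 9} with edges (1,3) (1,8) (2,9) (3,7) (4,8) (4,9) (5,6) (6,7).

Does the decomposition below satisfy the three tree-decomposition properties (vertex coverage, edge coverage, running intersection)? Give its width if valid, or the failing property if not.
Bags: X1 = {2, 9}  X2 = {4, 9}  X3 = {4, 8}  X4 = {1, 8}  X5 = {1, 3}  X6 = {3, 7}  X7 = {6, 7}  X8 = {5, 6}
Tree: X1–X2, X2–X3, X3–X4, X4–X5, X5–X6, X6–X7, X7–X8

Yes; width 1.

Checking the three conditions: (i) the bags cover all of {1, 2, 3, 4, 5, 6, 7, 8, 9}; (ii) for each edge, some bag contains both endpoints; (iii) the bags containing any fixed vertex form a subtree. All hold, so the decomposition is valid with width 2 − 1 = 1.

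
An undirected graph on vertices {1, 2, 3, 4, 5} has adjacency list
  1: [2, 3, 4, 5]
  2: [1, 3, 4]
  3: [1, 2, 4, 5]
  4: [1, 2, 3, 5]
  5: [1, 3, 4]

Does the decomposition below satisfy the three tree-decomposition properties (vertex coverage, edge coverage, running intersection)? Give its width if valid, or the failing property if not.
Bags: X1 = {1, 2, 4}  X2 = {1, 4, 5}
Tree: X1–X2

No — vertex 3 appears in no bag.

A tree decomposition must satisfy three properties: every vertex lies in some bag; for every edge, both endpoints lie together in some bag; and for every vertex, the bags containing it form a connected subtree. Here vertex 3 appears in no bag, so the decomposition is invalid.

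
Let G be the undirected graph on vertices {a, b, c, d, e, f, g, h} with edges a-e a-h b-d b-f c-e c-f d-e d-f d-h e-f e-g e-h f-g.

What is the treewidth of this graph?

2

A width-2 tree decomposition is:
Bags: B1 = {e, f, g}  B2 = {d, e, f}  B3 = {b, d, f}  B4 = {d, e, h}  B5 = {a, e, h}  B6 = {c, e, f}
Tree: B1–B2, B2–B3, B2–B4, B4–B5, B2–B6
Each bag holds 3 vertices, so the decomposition has width 2, which upper-bounds the treewidth. On the other hand G contains the 3-clique {a, e, h}. A clique must lie in a single bag of any decomposition, so no decomposition can have width below 2. Therefore the treewidth is 2.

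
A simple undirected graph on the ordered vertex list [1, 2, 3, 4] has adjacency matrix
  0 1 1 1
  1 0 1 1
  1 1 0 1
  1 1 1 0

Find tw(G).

A width-3 tree decomposition is:
Bags: B1 = {1, 2, 3, 4}
Tree: (single bag)
A single bag containing all 4 vertices is trivially a valid decomposition of width 3. Conversely, {1, 2, 3, 4} is a clique of size 4, and the vertices of any clique must share a bag in every tree decomposition; so some bag has ≥ 4 vertices and tw(G) ≥ 3. Combining the bounds, tw(G) = 3.

3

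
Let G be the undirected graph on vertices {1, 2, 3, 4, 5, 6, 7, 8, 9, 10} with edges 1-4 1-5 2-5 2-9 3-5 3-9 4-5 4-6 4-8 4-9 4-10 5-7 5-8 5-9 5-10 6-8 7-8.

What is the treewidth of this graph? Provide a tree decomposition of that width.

Treewidth 2.
One optimal decomposition is:
Bags: B1 = {1, 4, 5}  B2 = {4, 5, 9}  B3 = {3, 5, 9}  B4 = {4, 5, 8}  B5 = {5, 7, 8}  B6 = {4, 5, 10}  B7 = {2, 5, 9}  B8 = {4, 6, 8}
Tree: B1–B2, B2–B3, B2–B4, B4–B5, B2–B6, B3–B7, B4–B8

Every bag has size at most 3, so the width is 3 − 1 = 2 and tw(G) ≤ 2. For the lower bound, the 3 vertices {2, 5, 9} are pairwise adjacent, and any tree decomposition puts a clique entirely inside one bag — forcing width ≥ 2. Combining the bounds, tw(G) = 2.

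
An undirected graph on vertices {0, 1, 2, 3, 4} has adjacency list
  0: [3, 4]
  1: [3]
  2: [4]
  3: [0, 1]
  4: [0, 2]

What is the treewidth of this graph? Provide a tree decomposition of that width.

Treewidth 1.
One such decomposition:
Bags: B1 = {2, 4}  B2 = {0, 4}  B3 = {0, 3}  B4 = {1, 3}
Tree: B1–B2, B2–B3, B3–B4

The largest bag has 2 vertices, giving width 1; this decomposition certifies tw(G) ≤ 1. G has an edge, so its treewidth is at least 1. The upper and lower bounds meet at 1, so that is the treewidth.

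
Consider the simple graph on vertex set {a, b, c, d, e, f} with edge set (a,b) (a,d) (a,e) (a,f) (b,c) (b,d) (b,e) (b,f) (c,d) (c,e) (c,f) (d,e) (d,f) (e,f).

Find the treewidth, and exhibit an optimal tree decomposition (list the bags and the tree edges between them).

Treewidth 4.
Bags: B1 = {a, b, d, e, f}  B2 = {b, c, d, e, f}
Tree: B1–B2

The largest bag has 5 vertices, giving width 4; this decomposition certifies tw(G) ≤ 4. Conversely, {b, c, d, e, f} is a clique of size 5, and the vertices of any clique must share a bag in every tree decomposition; so some bag has ≥ 5 vertices and tw(G) ≥ 4. Therefore the treewidth is 4.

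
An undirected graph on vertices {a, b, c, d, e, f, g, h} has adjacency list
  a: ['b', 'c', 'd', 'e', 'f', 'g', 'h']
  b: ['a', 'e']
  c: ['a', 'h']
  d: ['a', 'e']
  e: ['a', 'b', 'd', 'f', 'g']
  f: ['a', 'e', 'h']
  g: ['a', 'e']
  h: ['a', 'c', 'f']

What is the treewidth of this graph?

2

A width-2 tree decomposition is:
Bags: B1 = {a, e, f}  B2 = {a, f, h}  B3 = {a, e, g}  B4 = {a, d, e}  B5 = {a, b, e}  B6 = {a, c, h}
Tree: B1–B2, B1–B3, B1–B4, B4–B5, B2–B6
Each bag holds 3 vertices, so the decomposition has width 2, which upper-bounds the treewidth. On the other hand G contains the 3-clique {a, d, e}. A clique must lie in a single bag of any decomposition, so no decomposition can have width below 2. Therefore the treewidth is 2.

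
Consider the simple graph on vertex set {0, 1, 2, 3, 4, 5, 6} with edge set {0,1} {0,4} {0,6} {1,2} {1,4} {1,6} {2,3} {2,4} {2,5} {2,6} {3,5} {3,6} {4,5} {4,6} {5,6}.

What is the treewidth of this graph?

A width-3 tree decomposition is:
Bags: B1 = {2, 4, 5, 6}  B2 = {1, 2, 4, 6}  B3 = {0, 1, 4, 6}  B4 = {2, 3, 5, 6}
Tree: B1–B2, B2–B3, B1–B4
Every bag has size at most 4, so the width is 4 − 1 = 3 and tw(G) ≤ 3. Conversely, {0, 1, 4, 6} is a clique of size 4, and the vertices of any clique must share a bag in every tree decomposition; so some bag has ≥ 4 vertices and tw(G) ≥ 3. The upper and lower bounds meet at 3, so that is the treewidth.

3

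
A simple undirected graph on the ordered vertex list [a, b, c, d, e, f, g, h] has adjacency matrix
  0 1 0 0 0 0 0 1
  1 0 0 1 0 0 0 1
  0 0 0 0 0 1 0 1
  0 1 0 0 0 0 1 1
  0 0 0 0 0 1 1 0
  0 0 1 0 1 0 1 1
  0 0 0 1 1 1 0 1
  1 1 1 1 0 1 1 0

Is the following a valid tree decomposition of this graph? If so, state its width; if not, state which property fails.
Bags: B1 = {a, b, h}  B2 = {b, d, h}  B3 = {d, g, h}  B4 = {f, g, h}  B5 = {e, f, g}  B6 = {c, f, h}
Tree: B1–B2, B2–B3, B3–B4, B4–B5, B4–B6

Every vertex of G appears in some bag (union = {a, b, c, d, e, f, g, h}); every edge is covered by a bag; and for each vertex v the set of bags containing v is connected in the bag tree. The decomposition is therefore valid. The largest bag has 3 vertices, so the width is 2.

Yes; width 2.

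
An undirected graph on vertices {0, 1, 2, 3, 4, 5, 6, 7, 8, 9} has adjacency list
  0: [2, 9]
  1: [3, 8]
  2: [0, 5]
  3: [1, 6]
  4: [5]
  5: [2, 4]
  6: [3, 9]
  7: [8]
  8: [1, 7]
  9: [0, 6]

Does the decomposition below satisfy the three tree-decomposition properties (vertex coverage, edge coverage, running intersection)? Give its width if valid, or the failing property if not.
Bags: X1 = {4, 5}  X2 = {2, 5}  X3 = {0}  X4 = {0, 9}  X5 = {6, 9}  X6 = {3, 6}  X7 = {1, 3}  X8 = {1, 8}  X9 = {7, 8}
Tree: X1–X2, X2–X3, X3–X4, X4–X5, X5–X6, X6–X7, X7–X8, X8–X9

A tree decomposition must satisfy three properties: every vertex lies in some bag; for every edge, both endpoints lie together in some bag; and for every vertex, the bags containing it form a connected subtree. Here edge (2,0) lies in no bag, so the decomposition is invalid.

No — edge (2,0) lies in no bag.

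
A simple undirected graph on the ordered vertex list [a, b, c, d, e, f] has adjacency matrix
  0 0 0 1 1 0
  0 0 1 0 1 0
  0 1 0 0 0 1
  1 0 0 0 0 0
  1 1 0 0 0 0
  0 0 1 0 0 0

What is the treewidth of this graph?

1

A width-1 tree decomposition is:
Bags: B1 = {c, f}  B2 = {b, c}  B3 = {b, e}  B4 = {a, e}  B5 = {a, d}
Tree: B1–B2, B2–B3, B3–B4, B4–B5
Each bag holds 2 vertices, so the decomposition has width 1, which upper-bounds the treewidth. G has an edge, so its treewidth is at least 1. Hence tw(G) = 1 exactly.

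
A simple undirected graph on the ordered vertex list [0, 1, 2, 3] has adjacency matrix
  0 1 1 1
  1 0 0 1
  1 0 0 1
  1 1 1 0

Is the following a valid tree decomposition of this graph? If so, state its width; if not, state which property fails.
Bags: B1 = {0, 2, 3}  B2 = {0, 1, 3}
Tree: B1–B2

Every vertex of G appears in some bag (union = {0, 1, 2, 3}); every edge is covered by a bag; and for each vertex v the set of bags containing v is connected in the bag tree. The decomposition is therefore valid. The largest bag has 3 vertices, so the width is 2.

Yes; width 2.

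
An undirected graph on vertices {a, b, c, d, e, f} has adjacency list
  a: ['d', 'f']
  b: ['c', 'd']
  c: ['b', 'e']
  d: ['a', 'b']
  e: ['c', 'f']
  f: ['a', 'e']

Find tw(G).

A width-2 tree decomposition is:
Bags: B1 = {b, c, e}  B2 = {b, d, e}  B3 = {a, d, e}  B4 = {a, e, f}
Tree: B1–B2, B2–B3, B3–B4
Each bag holds 3 vertices, so the decomposition has width 2, which upper-bounds the treewidth. For the lower bound, G contains the cycle e–c–b–d–a–f–e, so G is not a forest; only forests have treewidth ≤ 1, hence tw(G) ≥ 2. Combining the bounds, tw(G) = 2.

2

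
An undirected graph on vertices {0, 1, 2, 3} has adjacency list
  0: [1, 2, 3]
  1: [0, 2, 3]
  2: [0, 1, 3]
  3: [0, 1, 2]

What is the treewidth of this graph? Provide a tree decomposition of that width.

Treewidth 3.
One such decomposition:
Bags: B1 = {0, 1, 2, 3}
Tree: (single bag)

A single bag containing all 4 vertices is trivially a valid decomposition of width 3. Conversely, {0, 1, 2, 3} is a clique of size 4, and the vertices of any clique must share a bag in every tree decomposition; so some bag has ≥ 4 vertices and tw(G) ≥ 3. Combining the bounds, tw(G) = 3.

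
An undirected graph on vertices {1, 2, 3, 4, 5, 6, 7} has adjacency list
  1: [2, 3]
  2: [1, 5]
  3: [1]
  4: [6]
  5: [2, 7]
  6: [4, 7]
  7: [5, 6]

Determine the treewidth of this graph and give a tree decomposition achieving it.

Treewidth 1.
Bags: B1 = {4, 6}  B2 = {6, 7}  B3 = {5, 7}  B4 = {2, 5}  B5 = {1, 2}  B6 = {1, 3}
Tree: B1–B2, B2–B3, B3–B4, B4–B5, B5–B6

The largest bag has 2 vertices, giving width 1; this decomposition certifies tw(G) ≤ 1. Since G has at least one edge (e.g. 4–6), it is not an edgeless graph, so tw(G) ≥ 1. Therefore the treewidth is 1.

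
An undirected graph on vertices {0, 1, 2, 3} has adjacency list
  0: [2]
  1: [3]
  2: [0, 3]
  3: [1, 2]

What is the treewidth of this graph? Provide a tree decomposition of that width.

Treewidth 1.
One optimal decomposition is:
Bags: B1 = {1, 3}  B2 = {2, 3}  B3 = {0, 2}
Tree: B1–B2, B2–B3

Each bag holds 2 vertices, so the decomposition has width 1, which upper-bounds the treewidth. Any graph with an edge has treewidth ≥ 1, and G has the edge 1–3. Therefore the treewidth is 1.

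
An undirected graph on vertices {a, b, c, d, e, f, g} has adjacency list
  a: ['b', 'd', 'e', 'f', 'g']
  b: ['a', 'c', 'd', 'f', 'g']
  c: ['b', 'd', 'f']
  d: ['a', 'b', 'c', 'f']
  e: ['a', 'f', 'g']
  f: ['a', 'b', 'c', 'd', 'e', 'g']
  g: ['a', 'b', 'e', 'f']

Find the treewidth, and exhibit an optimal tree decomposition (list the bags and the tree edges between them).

Treewidth 3.
Bags: B1 = {a, b, d, f}  B2 = {a, b, f, g}  B3 = {b, c, d, f}  B4 = {a, e, f, g}
Tree: B1–B2, B1–B3, B2–B4

The largest bag has 4 vertices, giving width 3; this decomposition certifies tw(G) ≤ 3. On the other hand G contains the 4-clique {a, e, f, g}. A clique must lie in a single bag of any decomposition, so no decomposition can have width below 3. Hence tw(G) = 3 exactly.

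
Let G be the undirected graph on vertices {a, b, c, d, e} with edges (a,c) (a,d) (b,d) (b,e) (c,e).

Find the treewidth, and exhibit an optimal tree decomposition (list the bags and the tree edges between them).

Every bag has size at most 3, so the width is 3 − 1 = 2 and tw(G) ≤ 2. Since d–a–c–e–b–d is a cycle in G, G is not acyclic. Forests are exactly the graphs of treewidth ≤ 1, so tw(G) ≥ 2. Combining the bounds, tw(G) = 2.

Treewidth 2.
Bags: B1 = {a, c, d}  B2 = {c, d, e}  B3 = {b, d, e}
Tree: B1–B2, B2–B3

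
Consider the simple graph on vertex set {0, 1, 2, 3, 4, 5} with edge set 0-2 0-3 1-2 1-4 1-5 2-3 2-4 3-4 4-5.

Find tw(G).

A width-2 tree decomposition is:
Bags: B1 = {2, 3, 4}  B2 = {1, 2, 4}  B3 = {1, 4, 5}  B4 = {0, 2, 3}
Tree: B1–B2, B2–B3, B1–B4
Every bag has size at most 3, so the width is 3 − 1 = 2 and tw(G) ≤ 2. Conversely, {1, 2, 4} is a clique of size 3, and the vertices of any clique must share a bag in every tree decomposition; so some bag has ≥ 3 vertices and tw(G) ≥ 2. Therefore the treewidth is 2.

2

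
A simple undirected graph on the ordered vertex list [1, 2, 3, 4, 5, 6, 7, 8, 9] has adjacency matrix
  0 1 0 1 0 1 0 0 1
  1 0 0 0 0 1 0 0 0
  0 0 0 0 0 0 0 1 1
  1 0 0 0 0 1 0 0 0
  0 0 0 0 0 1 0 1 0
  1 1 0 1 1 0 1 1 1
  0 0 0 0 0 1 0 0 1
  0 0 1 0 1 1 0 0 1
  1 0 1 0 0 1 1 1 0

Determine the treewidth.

A width-2 tree decomposition is:
Bags: B1 = {6, 8, 9}  B2 = {6, 7, 9}  B3 = {1, 6, 9}  B4 = {1, 4, 6}  B5 = {3, 8, 9}  B6 = {5, 6, 8}  B7 = {1, 2, 6}
Tree: B1–B2, B1–B3, B3–B4, B1–B5, B1–B6, B4–B7
Each bag holds 3 vertices, so the decomposition has width 2, which upper-bounds the treewidth. Conversely, {3, 8, 9} is a clique of size 3, and the vertices of any clique must share a bag in every tree decomposition; so some bag has ≥ 3 vertices and tw(G) ≥ 2. Hence tw(G) = 2 exactly.

2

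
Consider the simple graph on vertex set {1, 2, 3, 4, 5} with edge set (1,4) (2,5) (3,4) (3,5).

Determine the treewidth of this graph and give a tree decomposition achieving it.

Treewidth 1.
One such decomposition:
Bags: B1 = {1, 4}  B2 = {3, 4}  B3 = {3, 5}  B4 = {2, 5}
Tree: B1–B2, B2–B3, B3–B4

Each bag holds 2 vertices, so the decomposition has width 1, which upper-bounds the treewidth. Since G has at least one edge (e.g. 1–4), it is not an edgeless graph, so tw(G) ≥ 1. The upper and lower bounds meet at 1, so that is the treewidth.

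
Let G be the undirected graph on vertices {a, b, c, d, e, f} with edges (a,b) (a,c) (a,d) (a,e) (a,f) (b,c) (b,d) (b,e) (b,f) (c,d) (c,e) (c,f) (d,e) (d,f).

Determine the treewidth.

4

A width-4 tree decomposition is:
Bags: B1 = {a, b, c, d, e}  B2 = {a, b, c, d, f}
Tree: B1–B2
The largest bag has 5 vertices, giving width 4; this decomposition certifies tw(G) ≤ 4. On the other hand G contains the 5-clique {a, b, c, d, e}. A clique must lie in a single bag of any decomposition, so no decomposition can have width below 4. Hence tw(G) = 4 exactly.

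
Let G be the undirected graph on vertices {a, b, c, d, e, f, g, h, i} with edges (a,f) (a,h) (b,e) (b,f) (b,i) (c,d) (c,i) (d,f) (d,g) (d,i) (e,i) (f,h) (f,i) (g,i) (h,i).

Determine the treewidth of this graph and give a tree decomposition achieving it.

Each bag holds 3 vertices, so the decomposition has width 2, which upper-bounds the treewidth. Conversely, {a, f, h} is a clique of size 3, and the vertices of any clique must share a bag in every tree decomposition; so some bag has ≥ 3 vertices and tw(G) ≥ 2. Hence tw(G) = 2 exactly.

Treewidth 2.
Bags: B1 = {d, f, i}  B2 = {f, h, i}  B3 = {c, d, i}  B4 = {d, g, i}  B5 = {a, f, h}  B6 = {b, f, i}  B7 = {b, e, i}
Tree: B1–B2, B1–B3, B3–B4, B2–B5, B1–B6, B6–B7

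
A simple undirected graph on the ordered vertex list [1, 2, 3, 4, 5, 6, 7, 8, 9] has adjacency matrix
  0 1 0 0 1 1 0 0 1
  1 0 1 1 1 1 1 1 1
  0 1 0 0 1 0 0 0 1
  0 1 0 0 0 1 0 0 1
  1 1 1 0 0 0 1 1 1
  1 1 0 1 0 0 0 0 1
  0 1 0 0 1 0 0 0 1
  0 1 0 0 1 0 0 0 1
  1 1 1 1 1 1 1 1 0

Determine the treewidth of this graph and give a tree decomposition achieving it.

Each bag holds 4 vertices, so the decomposition has width 3, which upper-bounds the treewidth. For the lower bound, the 4 vertices {2, 4, 6, 9} are pairwise adjacent, and any tree decomposition puts a clique entirely inside one bag — forcing width ≥ 3. Therefore the treewidth is 3.

Treewidth 3.
Bags: B1 = {2, 5, 7, 9}  B2 = {1, 2, 5, 9}  B3 = {1, 2, 6, 9}  B4 = {2, 3, 5, 9}  B5 = {2, 4, 6, 9}  B6 = {2, 5, 8, 9}
Tree: B1–B2, B2–B3, B2–B4, B3–B5, B1–B6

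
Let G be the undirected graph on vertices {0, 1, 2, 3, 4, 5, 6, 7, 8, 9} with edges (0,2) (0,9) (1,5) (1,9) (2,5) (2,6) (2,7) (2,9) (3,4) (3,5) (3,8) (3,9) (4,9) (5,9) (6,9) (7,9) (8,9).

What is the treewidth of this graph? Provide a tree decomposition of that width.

The largest bag has 3 vertices, giving width 2; this decomposition certifies tw(G) ≤ 2. Conversely, {1, 5, 9} is a clique of size 3, and the vertices of any clique must share a bag in every tree decomposition; so some bag has ≥ 3 vertices and tw(G) ≥ 2. The upper and lower bounds meet at 2, so that is the treewidth.

Treewidth 2.
One such decomposition:
Bags: B1 = {2, 5, 9}  B2 = {0, 2, 9}  B3 = {3, 5, 9}  B4 = {3, 4, 9}  B5 = {2, 6, 9}  B6 = {3, 8, 9}  B7 = {2, 7, 9}  B8 = {1, 5, 9}
Tree: B1–B2, B1–B3, B3–B4, B1–B5, B3–B6, B2–B7, B3–B8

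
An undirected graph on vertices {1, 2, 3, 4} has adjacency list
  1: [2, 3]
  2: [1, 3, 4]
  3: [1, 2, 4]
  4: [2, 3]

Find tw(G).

A width-2 tree decomposition is:
Bags: B1 = {1, 2, 3}  B2 = {2, 3, 4}
Tree: B1–B2
Each bag holds 3 vertices, so the decomposition has width 2, which upper-bounds the treewidth. For the lower bound, the 3 vertices {1, 2, 3} are pairwise adjacent, and any tree decomposition puts a clique entirely inside one bag — forcing width ≥ 2. Combining the bounds, tw(G) = 2.

2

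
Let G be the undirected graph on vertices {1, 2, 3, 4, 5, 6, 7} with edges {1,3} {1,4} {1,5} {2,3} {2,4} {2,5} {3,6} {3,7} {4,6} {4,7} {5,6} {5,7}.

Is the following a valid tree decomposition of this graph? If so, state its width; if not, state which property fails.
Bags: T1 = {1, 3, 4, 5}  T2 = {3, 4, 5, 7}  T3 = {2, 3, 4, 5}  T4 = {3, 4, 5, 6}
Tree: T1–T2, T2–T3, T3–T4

Vertex coverage: the bags together contain {1, 2, 3, 4, 5, 6, 7}, the full vertex set. Edge coverage: each edge of G has both endpoints in at least one bag. Running intersection: for every vertex, the bags containing it form a connected subtree. All three properties hold, so this is a valid tree decomposition of width max|bag| − 1 = 3, and hence tw(G) ≤ 3.

Yes; width 3.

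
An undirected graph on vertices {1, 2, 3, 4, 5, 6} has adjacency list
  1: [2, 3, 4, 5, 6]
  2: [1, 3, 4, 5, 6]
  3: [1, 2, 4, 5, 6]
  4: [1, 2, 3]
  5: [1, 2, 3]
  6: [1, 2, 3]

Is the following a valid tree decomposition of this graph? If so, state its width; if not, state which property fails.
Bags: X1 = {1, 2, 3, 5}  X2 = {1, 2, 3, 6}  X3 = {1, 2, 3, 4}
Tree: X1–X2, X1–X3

Every vertex of G appears in some bag (union = {1, 2, 3, 4, 5, 6}); every edge is covered by a bag; and for each vertex v the set of bags containing v is connected in the bag tree. The decomposition is therefore valid. The largest bag has 4 vertices, so the width is 3.

Yes; width 3.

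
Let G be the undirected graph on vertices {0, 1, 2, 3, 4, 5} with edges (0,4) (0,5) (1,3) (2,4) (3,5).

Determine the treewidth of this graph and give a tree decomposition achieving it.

Treewidth 1.
One optimal decomposition is:
Bags: B1 = {2, 4}  B2 = {0, 4}  B3 = {0, 5}  B4 = {3, 5}  B5 = {1, 3}
Tree: B1–B2, B2–B3, B3–B4, B4–B5

Every bag has size at most 2, so the width is 2 − 1 = 1 and tw(G) ≤ 1. G has an edge, so its treewidth is at least 1. Hence tw(G) = 1 exactly.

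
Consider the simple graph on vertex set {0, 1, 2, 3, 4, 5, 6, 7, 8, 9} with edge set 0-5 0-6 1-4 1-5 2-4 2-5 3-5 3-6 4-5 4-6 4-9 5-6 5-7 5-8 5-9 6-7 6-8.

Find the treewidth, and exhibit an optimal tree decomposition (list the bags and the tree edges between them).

Each bag holds 3 vertices, so the decomposition has width 2, which upper-bounds the treewidth. On the other hand G contains the 3-clique {1, 4, 5}. A clique must lie in a single bag of any decomposition, so no decomposition can have width below 2. The upper and lower bounds meet at 2, so that is the treewidth.

Treewidth 2.
Bags: B1 = {4, 5, 6}  B2 = {5, 6, 7}  B3 = {4, 5, 9}  B4 = {5, 6, 8}  B5 = {3, 5, 6}  B6 = {2, 4, 5}  B7 = {0, 5, 6}  B8 = {1, 4, 5}
Tree: B1–B2, B1–B3, B1–B4, B1–B5, B1–B6, B2–B7, B1–B8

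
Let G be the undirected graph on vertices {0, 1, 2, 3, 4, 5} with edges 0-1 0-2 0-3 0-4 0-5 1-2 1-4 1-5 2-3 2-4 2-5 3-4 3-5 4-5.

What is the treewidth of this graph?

4

A width-4 tree decomposition is:
Bags: B1 = {0, 1, 2, 4, 5}  B2 = {0, 2, 3, 4, 5}
Tree: B1–B2
The largest bag has 5 vertices, giving width 4; this decomposition certifies tw(G) ≤ 4. For the lower bound, the 5 vertices {0, 1, 2, 4, 5} are pairwise adjacent, and any tree decomposition puts a clique entirely inside one bag — forcing width ≥ 4. Hence tw(G) = 4 exactly.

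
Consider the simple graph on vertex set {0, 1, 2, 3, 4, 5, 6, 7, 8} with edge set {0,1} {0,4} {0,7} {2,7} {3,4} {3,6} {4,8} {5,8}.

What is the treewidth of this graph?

A width-1 tree decomposition is:
Bags: B1 = {4, 8}  B2 = {5, 8}  B3 = {3, 4}  B4 = {0, 4}  B5 = {0, 7}  B6 = {2, 7}  B7 = {0, 1}  B8 = {3, 6}
Tree: B1–B2, B1–B3, B1–B4, B4–B5, B5–B6, B5–B7, B3–B8
Every bag has size at most 2, so the width is 2 − 1 = 1 and tw(G) ≤ 1. Any graph with an edge has treewidth ≥ 1, and G has the edge 4–8. Therefore the treewidth is 1.

1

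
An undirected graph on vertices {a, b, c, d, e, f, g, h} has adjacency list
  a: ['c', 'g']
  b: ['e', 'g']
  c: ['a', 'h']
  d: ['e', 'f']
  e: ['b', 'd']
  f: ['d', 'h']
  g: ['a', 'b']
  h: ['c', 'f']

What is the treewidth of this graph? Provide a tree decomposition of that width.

Treewidth 2.
One such decomposition:
Bags: B1 = {a, b, g}  B2 = {a, b, e}  B3 = {a, d, e}  B4 = {a, d, f}  B5 = {a, f, h}  B6 = {a, c, h}
Tree: B1–B2, B2–B3, B3–B4, B4–B5, B5–B6

Each bag holds 3 vertices, so the decomposition has width 2, which upper-bounds the treewidth. For the lower bound, G contains the cycle a–g–b–e–d–f–h–c–a, so G is not a forest; only forests have treewidth ≤ 1, hence tw(G) ≥ 2. Combining the bounds, tw(G) = 2.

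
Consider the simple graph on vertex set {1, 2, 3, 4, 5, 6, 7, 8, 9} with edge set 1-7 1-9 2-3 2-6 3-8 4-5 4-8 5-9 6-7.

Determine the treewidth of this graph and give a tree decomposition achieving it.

The largest bag has 3 vertices, giving width 2; this decomposition certifies tw(G) ≤ 2. For the lower bound, G contains the cycle 1–9–5–4–8–3–2–6–7–1, so G is not a forest; only forests have treewidth ≤ 1, hence tw(G) ≥ 2. The upper and lower bounds meet at 2, so that is the treewidth.

Treewidth 2.
One such decomposition:
Bags: B1 = {1, 5, 9}  B2 = {1, 4, 5}  B3 = {1, 4, 8}  B4 = {1, 3, 8}  B5 = {1, 2, 3}  B6 = {1, 2, 6}  B7 = {1, 6, 7}
Tree: B1–B2, B2–B3, B3–B4, B4–B5, B5–B6, B6–B7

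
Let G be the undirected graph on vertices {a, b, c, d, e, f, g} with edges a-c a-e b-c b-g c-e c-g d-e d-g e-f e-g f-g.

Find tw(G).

A width-2 tree decomposition is:
Bags: B1 = {c, e, g}  B2 = {b, c, g}  B3 = {a, c, e}  B4 = {d, e, g}  B5 = {e, f, g}
Tree: B1–B2, B1–B3, B1–B4, B4–B5
Each bag holds 3 vertices, so the decomposition has width 2, which upper-bounds the treewidth. On the other hand G contains the 3-clique {d, e, g}. A clique must lie in a single bag of any decomposition, so no decomposition can have width below 2. The upper and lower bounds meet at 2, so that is the treewidth.

2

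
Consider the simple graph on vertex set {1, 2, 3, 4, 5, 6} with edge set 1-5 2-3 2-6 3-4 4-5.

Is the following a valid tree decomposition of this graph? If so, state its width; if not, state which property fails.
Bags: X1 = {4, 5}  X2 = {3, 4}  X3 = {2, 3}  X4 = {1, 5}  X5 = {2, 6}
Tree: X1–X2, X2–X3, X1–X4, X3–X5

Yes; width 1.

Vertex coverage: the bags together contain {1, 2, 3, 4, 5, 6}, the full vertex set. Edge coverage: each edge of G has both endpoints in at least one bag. Running intersection: for every vertex, the bags containing it form a connected subtree. All three properties hold, so this is a valid tree decomposition of width max|bag| − 1 = 1, and hence tw(G) ≤ 1.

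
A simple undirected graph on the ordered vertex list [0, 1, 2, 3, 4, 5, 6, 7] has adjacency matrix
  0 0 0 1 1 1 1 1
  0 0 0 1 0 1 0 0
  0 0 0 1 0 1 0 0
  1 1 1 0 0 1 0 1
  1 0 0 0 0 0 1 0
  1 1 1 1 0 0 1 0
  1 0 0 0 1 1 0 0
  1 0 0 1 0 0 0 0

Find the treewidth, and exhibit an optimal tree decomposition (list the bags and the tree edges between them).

Each bag holds 3 vertices, so the decomposition has width 2, which upper-bounds the treewidth. On the other hand G contains the 3-clique {0, 3, 5}. A clique must lie in a single bag of any decomposition, so no decomposition can have width below 2. Combining the bounds, tw(G) = 2.

Treewidth 2.
One such decomposition:
Bags: B1 = {0, 3, 5}  B2 = {0, 3, 7}  B3 = {2, 3, 5}  B4 = {0, 5, 6}  B5 = {1, 3, 5}  B6 = {0, 4, 6}
Tree: B1–B2, B1–B3, B1–B4, B1–B5, B4–B6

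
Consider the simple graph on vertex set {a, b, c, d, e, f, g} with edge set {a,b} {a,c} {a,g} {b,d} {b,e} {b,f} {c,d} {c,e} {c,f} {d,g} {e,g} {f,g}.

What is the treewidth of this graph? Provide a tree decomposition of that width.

Every bag has size at most 4, so the width is 4 − 1 = 3 and tw(G) ≤ 3. For the lower bound: the 4 vertex sets {a,c}, {d,g}, {b}, {f} are disjoint, each induces a connected subgraph, and every pair is joined by at least one edge of G. Contracting each set to a single vertex therefore yields K_{4} as a minor, and since treewidth is minor-monotone, tw(G) ≥ tw(K_{4}) = 3. Combining the bounds, tw(G) = 3.

Treewidth 3.
One such decomposition:
Bags: B1 = {a, b, c, g}  B2 = {b, c, d, g}  B3 = {b, c, f, g}  B4 = {b, c, e, g}
Tree: B1–B2, B2–B3, B3–B4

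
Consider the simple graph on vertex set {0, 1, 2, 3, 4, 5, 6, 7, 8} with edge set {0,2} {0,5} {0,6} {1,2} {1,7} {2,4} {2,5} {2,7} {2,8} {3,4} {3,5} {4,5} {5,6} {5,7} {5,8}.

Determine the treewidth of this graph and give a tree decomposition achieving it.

Each bag holds 3 vertices, so the decomposition has width 2, which upper-bounds the treewidth. On the other hand G contains the 3-clique {1, 2, 7}. A clique must lie in a single bag of any decomposition, so no decomposition can have width below 2. Hence tw(G) = 2 exactly.

Treewidth 2.
One optimal decomposition is:
Bags: B1 = {2, 4, 5}  B2 = {0, 2, 5}  B3 = {2, 5, 8}  B4 = {3, 4, 5}  B5 = {0, 5, 6}  B6 = {2, 5, 7}  B7 = {1, 2, 7}
Tree: B1–B2, B1–B3, B1–B4, B2–B5, B3–B6, B6–B7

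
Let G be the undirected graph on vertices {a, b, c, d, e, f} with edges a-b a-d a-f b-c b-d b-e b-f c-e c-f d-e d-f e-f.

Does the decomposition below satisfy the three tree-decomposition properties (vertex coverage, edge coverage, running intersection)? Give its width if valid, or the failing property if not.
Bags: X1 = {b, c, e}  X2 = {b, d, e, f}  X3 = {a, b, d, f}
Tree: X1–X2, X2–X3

No — edge (f,c) lies in no bag.

A tree decomposition must satisfy three properties: every vertex lies in some bag; for every edge, both endpoints lie together in some bag; and for every vertex, the bags containing it form a connected subtree. Here edge (f,c) lies in no bag, so the decomposition is invalid.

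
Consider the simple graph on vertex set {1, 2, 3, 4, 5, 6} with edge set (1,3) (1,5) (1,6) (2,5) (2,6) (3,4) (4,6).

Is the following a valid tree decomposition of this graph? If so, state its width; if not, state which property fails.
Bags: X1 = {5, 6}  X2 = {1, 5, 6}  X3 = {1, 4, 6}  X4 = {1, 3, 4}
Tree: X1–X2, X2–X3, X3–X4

No — vertex 2 appears in no bag.

A tree decomposition must satisfy three properties: every vertex lies in some bag; for every edge, both endpoints lie together in some bag; and for every vertex, the bags containing it form a connected subtree. Here vertex 2 appears in no bag, so the decomposition is invalid.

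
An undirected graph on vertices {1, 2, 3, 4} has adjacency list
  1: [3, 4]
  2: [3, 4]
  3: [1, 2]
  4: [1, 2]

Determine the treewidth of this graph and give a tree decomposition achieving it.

Treewidth 2.
Bags: B1 = {1, 2, 3}  B2 = {1, 2, 4}
Tree: B1–B2

The largest bag has 3 vertices, giving width 2; this decomposition certifies tw(G) ≤ 2. For the lower bound, G contains the cycle 1–3–2–4–1, so G is not a forest; only forests have treewidth ≤ 1, hence tw(G) ≥ 2. Combining the bounds, tw(G) = 2.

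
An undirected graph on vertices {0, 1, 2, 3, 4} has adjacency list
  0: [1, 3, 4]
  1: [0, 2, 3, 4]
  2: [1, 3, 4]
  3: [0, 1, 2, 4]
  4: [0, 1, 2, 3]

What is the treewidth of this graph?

3

A width-3 tree decomposition is:
Bags: B1 = {0, 1, 3, 4}  B2 = {1, 2, 3, 4}
Tree: B1–B2
Every bag has size at most 4, so the width is 4 − 1 = 3 and tw(G) ≤ 3. On the other hand G contains the 4-clique {0, 1, 3, 4}. A clique must lie in a single bag of any decomposition, so no decomposition can have width below 3. Combining the bounds, tw(G) = 3.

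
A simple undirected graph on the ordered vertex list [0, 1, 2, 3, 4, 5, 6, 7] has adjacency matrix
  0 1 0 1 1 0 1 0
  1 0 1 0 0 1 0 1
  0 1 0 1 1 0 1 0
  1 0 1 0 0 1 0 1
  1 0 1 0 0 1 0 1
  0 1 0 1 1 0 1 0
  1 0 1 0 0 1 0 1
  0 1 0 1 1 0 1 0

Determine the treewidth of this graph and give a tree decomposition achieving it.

Treewidth 4.
One such decomposition:
Bags: B1 = {1, 3, 4, 6, 7}  B2 = {0, 1, 3, 4, 6}  B3 = {1, 2, 3, 4, 6}  B4 = {1, 3, 4, 5, 6}
Tree: B1–B2, B2–B3, B3–B4

Every bag has size at most 5, so the width is 5 − 1 = 4 and tw(G) ≤ 4. For the lower bound: the 5 vertex sets {1,7}, {0,3}, {2,6}, {4}, {5} are disjoint, each induces a connected subgraph, and every pair is joined by at least one edge of G. Contracting each set to a single vertex therefore yields K_{5} as a minor, and since treewidth is minor-monotone, tw(G) ≥ tw(K_{5}) = 4. Combining the bounds, tw(G) = 4.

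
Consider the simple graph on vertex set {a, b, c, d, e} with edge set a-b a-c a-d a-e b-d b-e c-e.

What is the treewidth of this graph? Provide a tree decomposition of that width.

Every bag has size at most 3, so the width is 3 − 1 = 2 and tw(G) ≤ 2. Conversely, {a, b, d} is a clique of size 3, and the vertices of any clique must share a bag in every tree decomposition; so some bag has ≥ 3 vertices and tw(G) ≥ 2. Combining the bounds, tw(G) = 2.

Treewidth 2.
One such decomposition:
Bags: B1 = {a, b, e}  B2 = {a, c, e}  B3 = {a, b, d}
Tree: B1–B2, B1–B3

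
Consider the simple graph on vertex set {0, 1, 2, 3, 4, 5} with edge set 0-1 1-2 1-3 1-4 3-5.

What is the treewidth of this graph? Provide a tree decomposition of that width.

Treewidth 1.
One optimal decomposition is:
Bags: B1 = {1, 2}  B2 = {1, 3}  B3 = {1, 4}  B4 = {0, 1}  B5 = {3, 5}
Tree: B1–B2, B2–B3, B3–B4, B2–B5

Every bag has size at most 2, so the width is 2 − 1 = 1 and tw(G) ≤ 1. Any graph with an edge has treewidth ≥ 1, and G has the edge 2–1. Combining the bounds, tw(G) = 1.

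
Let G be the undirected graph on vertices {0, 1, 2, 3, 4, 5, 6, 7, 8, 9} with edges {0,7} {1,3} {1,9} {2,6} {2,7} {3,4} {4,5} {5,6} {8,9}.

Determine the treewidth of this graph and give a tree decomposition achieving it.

Every bag has size at most 2, so the width is 2 − 1 = 1 and tw(G) ≤ 1. Any graph with an edge has treewidth ≥ 1, and G has the edge 0–7. Combining the bounds, tw(G) = 1.

Treewidth 1.
One optimal decomposition is:
Bags: B1 = {0, 7}  B2 = {2, 7}  B3 = {2, 6}  B4 = {5, 6}  B5 = {4, 5}  B6 = {3, 4}  B7 = {1, 3}  B8 = {1, 9}  B9 = {8, 9}
Tree: B1–B2, B2–B3, B3–B4, B4–B5, B5–B6, B6–B7, B7–B8, B8–B9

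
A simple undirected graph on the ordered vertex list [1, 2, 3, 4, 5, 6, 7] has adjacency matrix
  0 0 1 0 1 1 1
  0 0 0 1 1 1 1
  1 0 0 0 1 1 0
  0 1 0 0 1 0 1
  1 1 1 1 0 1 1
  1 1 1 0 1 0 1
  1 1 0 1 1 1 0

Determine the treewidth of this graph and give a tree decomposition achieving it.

Every bag has size at most 4, so the width is 4 − 1 = 3 and tw(G) ≤ 3. On the other hand G contains the 4-clique {2, 4, 5, 7}. A clique must lie in a single bag of any decomposition, so no decomposition can have width below 3. Combining the bounds, tw(G) = 3.

Treewidth 3.
One optimal decomposition is:
Bags: B1 = {1, 3, 5, 6}  B2 = {1, 5, 6, 7}  B3 = {2, 5, 6, 7}  B4 = {2, 4, 5, 7}
Tree: B1–B2, B2–B3, B3–B4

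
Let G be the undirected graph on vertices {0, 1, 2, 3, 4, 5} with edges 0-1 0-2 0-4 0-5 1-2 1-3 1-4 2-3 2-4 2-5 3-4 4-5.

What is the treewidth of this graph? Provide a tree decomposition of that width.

Treewidth 3.
Bags: B1 = {0, 1, 2, 4}  B2 = {0, 2, 4, 5}  B3 = {1, 2, 3, 4}
Tree: B1–B2, B1–B3

Every bag has size at most 4, so the width is 4 − 1 = 3 and tw(G) ≤ 3. For the lower bound, the 4 vertices {0, 1, 2, 4} are pairwise adjacent, and any tree decomposition puts a clique entirely inside one bag — forcing width ≥ 3. Combining the bounds, tw(G) = 3.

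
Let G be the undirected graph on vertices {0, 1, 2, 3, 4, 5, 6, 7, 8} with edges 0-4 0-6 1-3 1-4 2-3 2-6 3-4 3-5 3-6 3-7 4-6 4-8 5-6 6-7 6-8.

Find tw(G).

2

A width-2 tree decomposition is:
Bags: B1 = {4, 6, 8}  B2 = {3, 4, 6}  B3 = {3, 5, 6}  B4 = {2, 3, 6}  B5 = {0, 4, 6}  B6 = {3, 6, 7}  B7 = {1, 3, 4}
Tree: B1–B2, B2–B3, B2–B4, B1–B5, B3–B6, B2–B7
Every bag has size at most 3, so the width is 3 − 1 = 2 and tw(G) ≤ 2. For the lower bound, the 3 vertices {1, 3, 4} are pairwise adjacent, and any tree decomposition puts a clique entirely inside one bag — forcing width ≥ 2. Combining the bounds, tw(G) = 2.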